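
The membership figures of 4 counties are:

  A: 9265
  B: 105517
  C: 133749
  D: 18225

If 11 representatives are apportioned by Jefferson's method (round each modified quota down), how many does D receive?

0

Standard divisor 266756/11 ≈ 24250.545; standard quotas: A 0.382, B 4.351, C 5.515, D 0.752.
Rounding down gives 0, 4, 5, 0 = 9 seats, so the divisor must be adjusted.
With modified divisor 20100: modified quotas A 0.461, B 5.250, C 6.654, D 0.907.
Rounding down: A 0, B 5, C 6, D 0 (total 11).
D receives 0.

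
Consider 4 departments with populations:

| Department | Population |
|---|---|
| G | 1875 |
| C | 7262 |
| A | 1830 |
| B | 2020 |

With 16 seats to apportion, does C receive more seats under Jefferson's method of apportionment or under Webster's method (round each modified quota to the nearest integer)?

Jefferson: G 2, C 10, A 2, B 2.
Webster: G 2, C 9, A 2, B 3.
C gets 10 under Jefferson and 9 under Webster.

Jefferson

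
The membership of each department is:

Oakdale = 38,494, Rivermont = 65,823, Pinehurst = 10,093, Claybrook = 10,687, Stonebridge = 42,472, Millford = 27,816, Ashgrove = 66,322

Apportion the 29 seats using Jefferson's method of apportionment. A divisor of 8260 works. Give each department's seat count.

With modified divisor 8260: modified quotas Oakdale 4.660, Rivermont 7.969, Pinehurst 1.222, Claybrook 1.294, Stonebridge 5.142, Millford 3.368, Ashgrove 8.029.
Rounding down: Oakdale 4, Rivermont 7, Pinehurst 1, Claybrook 1, Stonebridge 5, Millford 3, Ashgrove 8 (total 29).

Oakdale=4, Rivermont=7, Pinehurst=1, Claybrook=1, Stonebridge=5, Millford=3, Ashgrove=8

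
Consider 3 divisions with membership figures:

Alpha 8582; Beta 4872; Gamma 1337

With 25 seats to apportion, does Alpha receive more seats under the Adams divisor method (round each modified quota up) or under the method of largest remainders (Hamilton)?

Adams: Alpha 14, Beta 8, Gamma 3.
Hamilton: Alpha 15, Beta 8, Gamma 2.
Alpha gets 14 under Adams and 15 under Hamilton.

Hamilton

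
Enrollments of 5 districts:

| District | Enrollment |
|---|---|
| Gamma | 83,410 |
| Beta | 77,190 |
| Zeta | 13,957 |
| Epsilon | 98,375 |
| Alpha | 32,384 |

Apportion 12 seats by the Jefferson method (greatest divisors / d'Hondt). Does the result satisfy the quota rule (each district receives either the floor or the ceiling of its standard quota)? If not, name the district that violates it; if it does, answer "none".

none

Standard quotas: Gamma 3.278, Beta 3.034, Zeta 0.549, Epsilon 3.866, Alpha 1.273.
Jefferson allocation: Gamma 4, Beta 3, Zeta 0, Epsilon 4, Alpha 1.
Every allocation lies between the lower and upper quota.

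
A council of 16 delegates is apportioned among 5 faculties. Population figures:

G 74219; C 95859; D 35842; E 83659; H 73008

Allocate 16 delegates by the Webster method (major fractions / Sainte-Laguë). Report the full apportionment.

Standard divisor 362587/16 ≈ 22661.688; standard quotas: G 3.275, C 4.230, D 1.582, E 3.692, H 3.222.
Rounding to the nearest integer gives G 3, C 4, D 2, E 4, H 3 — total 16, matching the house size, so no adjustment is needed.

G: 3, C: 4, D: 2, E: 4, H: 3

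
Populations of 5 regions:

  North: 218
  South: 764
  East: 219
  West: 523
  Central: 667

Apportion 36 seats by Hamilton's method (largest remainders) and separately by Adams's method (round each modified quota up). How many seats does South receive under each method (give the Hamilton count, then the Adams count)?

12 and 11

Hamilton: North 3, South 12, East 3, West 8, Central 10.
Adams: North 3, South 11, East 4, West 8, Central 10.
South gets 12 under Hamilton and 11 under Adams.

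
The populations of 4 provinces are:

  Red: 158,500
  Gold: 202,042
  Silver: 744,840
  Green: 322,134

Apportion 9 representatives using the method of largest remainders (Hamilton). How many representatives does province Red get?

1

The standard divisor is 1427516/9 ≈ 158612.889.
Standard quotas: Red 0.9993, Gold 1.2738, Silver 4.6960, Green 2.0309.
Lower quotas: Red 0, Gold 1, Silver 4, Green 2 (sum 7, leaving 2 seats).
Remainders in descending order: Red 0.9993, Silver 0.6960, Gold 0.2738, Green 0.0309.
Largest remainders: Red, Silver receive the extra seats.
Red receives 1.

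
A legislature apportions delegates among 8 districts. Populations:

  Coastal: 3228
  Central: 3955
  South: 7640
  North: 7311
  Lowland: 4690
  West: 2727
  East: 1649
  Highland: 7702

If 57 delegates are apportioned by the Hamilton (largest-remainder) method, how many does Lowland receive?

7

Total 38902; standard divisor 38902/57 ≈ 682.491.
Standard quotas: Coastal 4.7297, Central 5.7949, South 11.1943, North 10.7122, Lowland 6.8719, West 3.9957, East 2.4161, Highland 11.2851.
Lower quotas: Coastal 4, Central 5, South 11, North 10, Lowland 6, West 3, East 2, Highland 11 (sum 52, leaving 5 seats).
Remainders in descending order: West 0.9957, Lowland 0.8719, Central 0.7949, Coastal 0.7297, North 0.7122, East 0.4161, Highland 0.2851, South 0.1943.
Largest remainders: West, Lowland, Central, Coastal, North receive the extra seats.
Lowland receives 7.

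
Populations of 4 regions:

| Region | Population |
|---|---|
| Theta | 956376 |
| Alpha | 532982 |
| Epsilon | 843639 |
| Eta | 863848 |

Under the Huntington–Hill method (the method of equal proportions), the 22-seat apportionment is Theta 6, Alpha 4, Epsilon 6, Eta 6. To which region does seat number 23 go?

Theta

Priority for the next seat is population ÷ (√(s·(s+1))).
Priorities: Theta 147572.021, Alpha 119178.398, Epsilon 130176.324, Eta 133294.640.
Highest priority: Theta.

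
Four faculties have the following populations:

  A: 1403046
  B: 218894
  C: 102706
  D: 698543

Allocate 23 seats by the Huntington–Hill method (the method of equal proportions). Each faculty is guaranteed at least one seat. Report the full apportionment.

A: 13, B: 2, C: 1, D: 7

With divisor 105894: modified quotas A 13.250, B 2.067, C 0.970, D 6.597.
Geometric-mean thresholds: A √(13·14)=13.491, B √(2·3)=2.449, C (min 1), D √(6·7)=6.481.
Each quota rounded against its threshold gives A 13, B 2, C 1, D 7 (total 23).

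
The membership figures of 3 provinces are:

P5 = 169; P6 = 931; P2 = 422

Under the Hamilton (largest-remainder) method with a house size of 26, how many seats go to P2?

Standard divisor: 1522 ÷ 26 ≈ 58.538.
Standard quotas: P5 2.887, P6 15.904, P2 7.209.
Lower quotas: P5 2, P6 15, P2 7 (sum 24, leaving 2 seats).
Remainders in descending order: P6 0.904, P5 0.887, P2 0.209.
Largest remainders: P6, P5 receive the extra seats.
P2 receives 7.

7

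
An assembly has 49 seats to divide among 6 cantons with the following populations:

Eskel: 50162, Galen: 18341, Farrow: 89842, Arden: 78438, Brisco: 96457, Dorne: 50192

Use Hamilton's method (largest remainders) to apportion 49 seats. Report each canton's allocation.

Eskel 6, Galen 2, Farrow 12, Arden 10, Brisco 12, Dorne 7

Standard divisor: 383432 ÷ 49 ≈ 7825.143.
Standard quotas: Eskel 6.4104, Galen 2.3439, Farrow 11.4812, Arden 10.0238, Brisco 12.3265, Dorne 6.4142.
Lower quotas: Eskel 6, Galen 2, Farrow 11, Arden 10, Brisco 12, Dorne 6 (sum 47, leaving 2 seats).
Remainders in descending order: Farrow 0.4812, Dorne 0.4142, Eskel 0.4104, Galen 0.3439, Brisco 0.3265, Arden 0.0238.
The surplus seats go to Farrow, Dorne.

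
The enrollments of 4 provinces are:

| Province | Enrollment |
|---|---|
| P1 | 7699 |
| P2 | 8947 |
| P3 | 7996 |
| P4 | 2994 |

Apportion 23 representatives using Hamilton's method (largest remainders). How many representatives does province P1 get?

The standard divisor is 27636/23 ≈ 1201.565.
Standard quotas: P1 6.4075, P2 7.4461, P3 6.6547, P4 2.4917.
Lower quotas: P1 6, P2 7, P3 6, P4 2 (sum 21, leaving 2 seats).
Remainders in descending order: P3 0.6547, P4 0.4917, P2 0.4461, P1 0.4075.
The surplus seats go to P3, P4.
P1 receives 6.

6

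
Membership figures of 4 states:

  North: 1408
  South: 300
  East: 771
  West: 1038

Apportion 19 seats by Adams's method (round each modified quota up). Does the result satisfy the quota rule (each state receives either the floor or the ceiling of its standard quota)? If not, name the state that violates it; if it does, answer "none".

Standard quotas: North 7.606, South 1.621, East 4.165, West 5.608.
Adams allocation: North 7, South 2, East 4, West 6.
Every allocation lies between the lower and upper quota.

none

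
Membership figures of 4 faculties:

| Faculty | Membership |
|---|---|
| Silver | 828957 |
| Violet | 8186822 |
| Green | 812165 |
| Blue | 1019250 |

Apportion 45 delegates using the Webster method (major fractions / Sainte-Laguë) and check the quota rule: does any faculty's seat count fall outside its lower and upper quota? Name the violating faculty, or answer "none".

Violet

Standard quotas: Silver 3.439, Violet 33.963, Green 3.369, Blue 4.228.
Webster allocation: Silver 3, Violet 35, Green 3, Blue 4.
Violet has quota 33.963 (lower 33, upper 34) but receives 35 — outside the quota interval.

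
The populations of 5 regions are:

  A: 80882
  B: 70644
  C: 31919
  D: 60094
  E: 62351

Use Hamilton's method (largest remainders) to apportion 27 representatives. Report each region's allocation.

A 7, B 6, C 3, D 5, E 6

The standard divisor is 305890/27 ≈ 11329.259.
Standard quotas: A 7.1392, B 6.2355, C 2.8174, D 5.3043, E 5.5035.
Lower quotas: A 7, B 6, C 2, D 5, E 5 (sum 25, leaving 2 seats).
Remainders in descending order: C 0.8174, E 0.5035, D 0.3043, B 0.2355, A 0.1392.
The surplus seats go to C, E.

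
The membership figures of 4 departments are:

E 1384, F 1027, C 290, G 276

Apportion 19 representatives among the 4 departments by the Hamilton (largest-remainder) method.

The standard divisor is 2977/19 ≈ 156.684.
Standard quotas: E 8.833, F 6.555, C 1.851, G 1.762.
Lower quotas: E 8, F 6, C 1, G 1 (sum 16, leaving 3 seats).
Remainders in descending order: C 0.851, E 0.833, G 0.762, F 0.555.
The surplus seats go to C, E, G.

E: 9; F: 6; C: 2; G: 2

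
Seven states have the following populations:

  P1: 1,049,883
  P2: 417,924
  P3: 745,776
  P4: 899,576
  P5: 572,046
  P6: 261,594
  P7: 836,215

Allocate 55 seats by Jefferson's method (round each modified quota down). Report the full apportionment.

P1: 12, P2: 5, P3: 9, P4: 10, P5: 6, P6: 3, P7: 10

Standard divisor 4783014/55 ≈ 86963.891; standard quotas: P1 12.073, P2 4.806, P3 8.576, P4 10.344, P5 6.578, P6 3.008, P7 9.616.
Rounding down gives 12, 4, 8, 10, 6, 3, 9 = 52 seats, so the divisor must be adjusted.
With modified divisor 82300: modified quotas P1 12.757, P2 5.078, P3 9.062, P4 10.930, P5 6.951, P6 3.179, P7 10.161.
Rounding down: P1 12, P2 5, P3 9, P4 10, P5 6, P6 3, P7 10 (total 55).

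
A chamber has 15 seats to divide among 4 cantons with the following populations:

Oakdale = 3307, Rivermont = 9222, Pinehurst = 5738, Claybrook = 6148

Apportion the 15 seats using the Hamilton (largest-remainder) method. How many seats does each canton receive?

Standard divisor: 24415 ÷ 15 ≈ 1627.667.
Standard quotas: Oakdale 2.0317, Rivermont 5.6658, Pinehurst 3.5253, Claybrook 3.7772.
Lower quotas: Oakdale 2, Rivermont 5, Pinehurst 3, Claybrook 3 (sum 13, leaving 2 seats).
Remainders in descending order: Claybrook 0.7772, Rivermont 0.6658, Pinehurst 0.5253, Oakdale 0.0317.
The surplus seats go to Claybrook, Rivermont.

Oakdale=2, Rivermont=6, Pinehurst=3, Claybrook=4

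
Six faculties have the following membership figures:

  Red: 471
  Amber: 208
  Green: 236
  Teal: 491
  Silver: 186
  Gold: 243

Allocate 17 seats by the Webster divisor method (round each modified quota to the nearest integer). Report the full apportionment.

Standard divisor 1835/17 ≈ 107.941; standard quotas: Red 4.363, Amber 1.927, Green 2.186, Teal 4.549, Silver 1.723, Gold 2.251.
Rounding to the nearest integer gives Red 4, Amber 2, Green 2, Teal 5, Silver 2, Gold 2 — total 17, matching the house size, so no adjustment is needed.

Red: 4, Amber: 2, Green: 2, Teal: 5, Silver: 2, Gold: 2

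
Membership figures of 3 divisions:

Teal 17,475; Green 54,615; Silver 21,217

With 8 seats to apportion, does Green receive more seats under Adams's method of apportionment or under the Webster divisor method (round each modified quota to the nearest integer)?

Adams: Teal 2, Green 4, Silver 2.
Webster: Teal 1, Green 5, Silver 2.
Green gets 4 under Adams and 5 under Webster.

Webster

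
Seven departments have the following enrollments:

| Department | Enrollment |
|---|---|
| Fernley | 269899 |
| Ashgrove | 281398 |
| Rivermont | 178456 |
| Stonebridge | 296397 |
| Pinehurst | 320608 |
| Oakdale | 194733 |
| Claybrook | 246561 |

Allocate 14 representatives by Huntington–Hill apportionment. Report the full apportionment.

Fernley 2, Ashgrove 2, Rivermont 1, Stonebridge 2, Pinehurst 3, Oakdale 2, Claybrook 2

With divisor 128538: modified quotas Fernley 2.100, Ashgrove 2.189, Rivermont 1.388, Stonebridge 2.306, Pinehurst 2.494, Oakdale 1.515, Claybrook 1.918.
Geometric-mean thresholds: Fernley √(2·3)=2.449, Ashgrove √(2·3)=2.449, Rivermont √(1·2)=1.414, Stonebridge √(2·3)=2.449, Pinehurst √(2·3)=2.449, Oakdale √(1·2)=1.414, Claybrook √(1·2)=1.414.
Each quota rounded against its threshold gives Fernley 2, Ashgrove 2, Rivermont 1, Stonebridge 2, Pinehurst 3, Oakdale 2, Claybrook 2 (total 14).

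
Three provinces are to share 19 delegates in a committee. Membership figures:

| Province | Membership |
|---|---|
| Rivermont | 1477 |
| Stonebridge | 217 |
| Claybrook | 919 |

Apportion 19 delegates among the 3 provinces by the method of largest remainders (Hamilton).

Standard divisor: 2613 ÷ 19 ≈ 137.526.
Standard quotas: Rivermont 10.740, Stonebridge 1.578, Claybrook 6.682.
Lower quotas: Rivermont 10, Stonebridge 1, Claybrook 6 (sum 17, leaving 2 seats).
Remainders in descending order: Rivermont 0.740, Claybrook 0.682, Stonebridge 0.578.
Largest remainders: Rivermont, Claybrook receive the extra seats.

Rivermont 11, Stonebridge 1, Claybrook 7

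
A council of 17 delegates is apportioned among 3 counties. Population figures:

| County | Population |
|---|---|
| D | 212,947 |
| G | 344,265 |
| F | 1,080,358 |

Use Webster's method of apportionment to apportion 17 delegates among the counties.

Standard divisor 1637570/17 ≈ 96327.647; standard quotas: D 2.211, G 3.574, F 11.215.
Rounding to the nearest integer gives D 2, G 4, F 11 — total 17, matching the house size, so no adjustment is needed.

D 2; G 4; F 11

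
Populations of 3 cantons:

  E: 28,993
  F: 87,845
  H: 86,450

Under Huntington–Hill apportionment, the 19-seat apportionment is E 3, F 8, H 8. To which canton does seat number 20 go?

F

Priority for the next seat is population ÷ (√(s·(s+1))).
Priorities: E 8369.558, F 10352.633, H 10188.230.
Highest priority: F.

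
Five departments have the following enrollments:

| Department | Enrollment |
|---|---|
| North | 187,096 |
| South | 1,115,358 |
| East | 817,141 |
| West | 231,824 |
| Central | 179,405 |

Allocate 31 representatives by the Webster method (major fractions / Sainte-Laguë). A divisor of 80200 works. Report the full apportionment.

North 2; South 14; East 10; West 3; Central 2

With modified divisor 80200: modified quotas North 2.333, South 13.907, East 10.189, West 2.891, Central 2.237.
Rounding to the nearest integer: North 2, South 14, East 10, West 3, Central 2 (total 31).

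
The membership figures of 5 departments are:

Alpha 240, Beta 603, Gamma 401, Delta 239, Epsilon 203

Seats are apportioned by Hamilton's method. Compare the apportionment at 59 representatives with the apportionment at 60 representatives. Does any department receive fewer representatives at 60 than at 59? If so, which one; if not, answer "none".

none

At 59 seats: Alpha 9, Beta 21, Gamma 14, Delta 8, Epsilon 7.
At 60 seats: Alpha 9, Beta 21, Gamma 14, Delta 9, Epsilon 7.
No department's allocation decreased.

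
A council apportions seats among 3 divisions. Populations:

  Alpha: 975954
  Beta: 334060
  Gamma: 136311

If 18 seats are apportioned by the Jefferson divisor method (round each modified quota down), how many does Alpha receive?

Standard divisor 1446325/18 ≈ 80351.389; standard quotas: Alpha 12.146, Beta 4.157, Gamma 1.696.
Rounding down gives 12, 4, 1 = 17 seats, so the divisor must be adjusted.
With modified divisor 72400: modified quotas Alpha 13.480, Beta 4.614, Gamma 1.883.
Rounding down: Alpha 13, Beta 4, Gamma 1 (total 18).
Alpha receives 13.

13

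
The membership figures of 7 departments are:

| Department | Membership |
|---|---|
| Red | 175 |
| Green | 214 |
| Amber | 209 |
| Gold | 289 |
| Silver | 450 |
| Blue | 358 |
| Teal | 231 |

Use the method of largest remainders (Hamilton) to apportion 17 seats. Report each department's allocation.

Red: 1; Green: 2; Amber: 2; Gold: 3; Silver: 4; Blue: 3; Teal: 2

Standard divisor: 1926 ÷ 17 ≈ 113.294.
Standard quotas: Red 1.545, Green 1.889, Amber 1.845, Gold 2.551, Silver 3.972, Blue 3.160, Teal 2.039.
Lower quotas: Red 1, Green 1, Amber 1, Gold 2, Silver 3, Blue 3, Teal 2 (sum 13, leaving 4 seats).
Remainders in descending order: Silver 0.972, Green 0.889, Amber 0.845, Gold 0.551, Red 0.545, Blue 0.160, Teal 0.039.
The surplus seats go to Silver, Green, Amber, Gold.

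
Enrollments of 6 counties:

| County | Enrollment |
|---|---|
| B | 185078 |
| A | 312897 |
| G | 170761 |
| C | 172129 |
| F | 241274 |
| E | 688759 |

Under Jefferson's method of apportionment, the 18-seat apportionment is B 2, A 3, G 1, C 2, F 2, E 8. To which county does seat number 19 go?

Priority for the next seat is population ÷ (current seats + 1).
Priorities: B 61692.667, A 78224.250, G 85380.500, C 57376.333, F 80424.667, E 76528.778.
Highest priority: G.

G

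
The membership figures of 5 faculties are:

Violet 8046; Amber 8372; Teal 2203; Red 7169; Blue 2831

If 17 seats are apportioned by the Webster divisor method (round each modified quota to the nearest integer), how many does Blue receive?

Standard divisor 28621/17 ≈ 1683.588; standard quotas: Violet 4.779, Amber 4.973, Teal 1.309, Red 4.258, Blue 1.682.
Rounding to the nearest integer gives Violet 5, Amber 5, Teal 1, Red 4, Blue 2 — total 17, matching the house size, so no adjustment is needed.
Blue receives 2.

2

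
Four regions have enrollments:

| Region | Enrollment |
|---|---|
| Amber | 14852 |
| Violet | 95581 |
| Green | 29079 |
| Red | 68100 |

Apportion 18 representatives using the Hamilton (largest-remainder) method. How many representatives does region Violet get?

8

Standard divisor: 207612 ÷ 18 = 11534.
Standard quotas: Amber 1.2877, Violet 8.2869, Green 2.5212, Red 5.9043.
Lower quotas: Amber 1, Violet 8, Green 2, Red 5 (sum 16, leaving 2 seats).
Remainders in descending order: Red 0.9043, Green 0.5212, Amber 0.2877, Violet 0.2869.
The surplus seats go to Red, Green.
Violet receives 8.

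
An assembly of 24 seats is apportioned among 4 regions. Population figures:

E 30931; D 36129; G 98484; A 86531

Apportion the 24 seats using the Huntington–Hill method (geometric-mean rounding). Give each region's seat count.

With divisor 10405: modified quotas E 2.973, D 3.472, G 9.465, A 8.316.
Geometric-mean thresholds: E √(2·3)=2.449, D √(3·4)=3.464, G √(9·10)=9.487, A √(8·9)=8.485.
Each quota rounded against its threshold gives E 3, D 4, G 9, A 8 (total 24).

E 3, D 4, G 9, A 8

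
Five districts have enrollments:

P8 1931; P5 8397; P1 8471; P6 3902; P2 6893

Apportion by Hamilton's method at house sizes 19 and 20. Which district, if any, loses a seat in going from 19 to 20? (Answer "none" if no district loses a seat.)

At 19 seats: P8 1, P5 5, P1 6, P6 3, P2 4.
At 20 seats: P8 1, P5 6, P1 6, P6 2, P2 5.
P6 drops from 3 to 2.

P6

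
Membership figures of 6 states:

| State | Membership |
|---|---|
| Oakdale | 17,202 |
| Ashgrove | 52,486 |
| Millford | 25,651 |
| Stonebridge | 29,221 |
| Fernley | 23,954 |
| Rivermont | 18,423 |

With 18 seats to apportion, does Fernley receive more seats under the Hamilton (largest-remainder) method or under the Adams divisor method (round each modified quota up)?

Adams

Hamilton: Oakdale 2, Ashgrove 6, Millford 3, Stonebridge 3, Fernley 2, Rivermont 2.
Adams: Oakdale 2, Ashgrove 5, Millford 3, Stonebridge 3, Fernley 3, Rivermont 2.
Fernley gets 2 under Hamilton and 3 under Adams.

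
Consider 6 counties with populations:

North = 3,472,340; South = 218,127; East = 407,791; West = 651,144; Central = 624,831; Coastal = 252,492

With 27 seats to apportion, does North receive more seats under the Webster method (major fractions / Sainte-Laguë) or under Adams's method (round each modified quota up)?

Webster: North 17, South 1, East 2, West 3, Central 3, Coastal 1.
Adams: North 16, South 1, East 2, West 3, Central 3, Coastal 2.
North gets 17 under Webster and 16 under Adams.

Webster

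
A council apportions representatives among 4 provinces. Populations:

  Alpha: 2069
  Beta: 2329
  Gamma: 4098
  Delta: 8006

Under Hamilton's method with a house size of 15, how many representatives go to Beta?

Standard divisor: 16502 ÷ 15 ≈ 1100.133.
Standard quotas: Alpha 1.8807, Beta 2.1170, Gamma 3.7250, Delta 7.2773.
Lower quotas: Alpha 1, Beta 2, Gamma 3, Delta 7 (sum 13, leaving 2 seats).
Remainders in descending order: Alpha 0.8807, Gamma 0.7250, Delta 0.2773, Beta 0.1170.
The surplus seats go to Alpha, Gamma.
Beta receives 2.

2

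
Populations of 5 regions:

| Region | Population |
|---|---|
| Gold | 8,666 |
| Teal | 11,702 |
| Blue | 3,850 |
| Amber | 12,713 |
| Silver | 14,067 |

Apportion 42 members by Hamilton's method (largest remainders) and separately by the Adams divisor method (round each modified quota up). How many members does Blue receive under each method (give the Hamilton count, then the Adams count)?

Hamilton: Gold 7, Teal 10, Blue 3, Amber 10, Silver 12.
Adams: Gold 7, Teal 10, Blue 4, Amber 10, Silver 11.
Blue gets 3 under Hamilton and 4 under Adams.

3 and 4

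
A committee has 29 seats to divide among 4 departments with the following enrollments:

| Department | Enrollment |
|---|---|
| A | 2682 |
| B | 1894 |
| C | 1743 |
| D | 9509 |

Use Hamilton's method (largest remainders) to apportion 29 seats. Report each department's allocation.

Standard divisor: 15828 ÷ 29 ≈ 545.793.
Standard quotas: A 4.9139, B 3.4702, C 3.1935, D 17.4224.
Lower quotas: A 4, B 3, C 3, D 17 (sum 27, leaving 2 seats).
Remainders in descending order: A 0.9139, B 0.4702, D 0.4224, C 0.1935.
The surplus seats go to A, B.

A: 5, B: 4, C: 3, D: 17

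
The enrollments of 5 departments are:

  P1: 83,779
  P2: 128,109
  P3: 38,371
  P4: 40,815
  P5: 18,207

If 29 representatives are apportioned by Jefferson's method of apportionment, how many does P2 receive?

13

Standard divisor 309281/29 ≈ 10664.862; standard quotas: P1 7.856, P2 12.012, P3 3.598, P4 3.827, P5 1.707.
Rounding down gives 7, 12, 3, 3, 1 = 26 seats, so the divisor must be adjusted.
With modified divisor 9700: modified quotas P1 8.637, P2 13.207, P3 3.956, P4 4.208, P5 1.877.
Rounding down: P1 8, P2 13, P3 3, P4 4, P5 1 (total 29).
P2 receives 13.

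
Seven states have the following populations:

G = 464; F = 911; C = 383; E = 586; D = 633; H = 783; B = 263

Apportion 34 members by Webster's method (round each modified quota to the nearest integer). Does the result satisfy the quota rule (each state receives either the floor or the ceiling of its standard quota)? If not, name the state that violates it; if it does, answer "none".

none

Standard quotas: G 3.921, F 7.699, C 3.237, E 4.953, D 5.350, H 6.617, B 2.223.
Webster allocation: G 4, F 8, C 3, E 5, D 5, H 7, B 2.
Every allocation lies between the lower and upper quota.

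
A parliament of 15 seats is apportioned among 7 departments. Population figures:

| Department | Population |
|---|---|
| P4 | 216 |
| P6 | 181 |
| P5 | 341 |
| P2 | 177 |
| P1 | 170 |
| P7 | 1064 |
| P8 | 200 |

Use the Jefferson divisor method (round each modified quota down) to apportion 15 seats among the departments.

P4 1; P6 1; P5 2; P2 1; P1 1; P7 8; P8 1

Standard divisor 2349/15 ≈ 156.6; standard quotas: P4 1.379, P6 1.156, P5 2.178, P2 1.130, P1 1.086, P7 6.794, P8 1.277.
Rounding down gives 1, 1, 2, 1, 1, 6, 1 = 13 seats, so the divisor must be adjusted.
With modified divisor 130: modified quotas P4 1.662, P6 1.392, P5 2.623, P2 1.362, P1 1.308, P7 8.185, P8 1.538.
Rounding down: P4 1, P6 1, P5 2, P2 1, P1 1, P7 8, P8 1 (total 15).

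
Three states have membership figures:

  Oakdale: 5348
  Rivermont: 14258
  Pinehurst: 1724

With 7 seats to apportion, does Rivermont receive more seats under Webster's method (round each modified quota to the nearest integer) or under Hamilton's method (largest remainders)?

Hamilton

Webster: Oakdale 2, Rivermont 4, Pinehurst 1.
Hamilton: Oakdale 2, Rivermont 5, Pinehurst 0.
Rivermont gets 4 under Webster and 5 under Hamilton.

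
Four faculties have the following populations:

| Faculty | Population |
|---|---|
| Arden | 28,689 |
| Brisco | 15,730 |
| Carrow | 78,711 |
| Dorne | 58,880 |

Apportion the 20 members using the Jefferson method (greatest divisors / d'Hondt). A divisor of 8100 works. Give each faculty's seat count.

With modified divisor 8100: modified quotas Arden 3.542, Brisco 1.942, Carrow 9.717, Dorne 7.269.
Rounding down: Arden 3, Brisco 1, Carrow 9, Dorne 7 (total 20).

Arden 3, Brisco 1, Carrow 9, Dorne 7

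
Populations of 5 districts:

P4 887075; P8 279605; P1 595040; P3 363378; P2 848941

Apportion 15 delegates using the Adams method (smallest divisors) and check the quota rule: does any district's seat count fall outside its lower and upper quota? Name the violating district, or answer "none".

Standard quotas: P4 4.474, P8 1.410, P1 3.001, P3 1.833, P2 4.282.
Adams allocation: P4 4, P8 2, P1 3, P3 2, P2 4.
Every allocation lies between the lower and upper quota.

none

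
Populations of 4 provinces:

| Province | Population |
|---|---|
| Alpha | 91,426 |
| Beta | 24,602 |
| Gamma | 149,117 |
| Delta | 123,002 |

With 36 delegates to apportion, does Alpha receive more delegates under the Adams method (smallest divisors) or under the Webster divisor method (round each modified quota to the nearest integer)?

Adams: Alpha 8, Beta 3, Gamma 14, Delta 11.
Webster: Alpha 9, Beta 2, Gamma 14, Delta 11.
Alpha gets 8 under Adams and 9 under Webster.

Webster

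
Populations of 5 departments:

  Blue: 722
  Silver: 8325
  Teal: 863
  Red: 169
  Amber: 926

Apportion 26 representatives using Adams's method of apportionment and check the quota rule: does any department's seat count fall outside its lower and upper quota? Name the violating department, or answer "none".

Standard quotas: Blue 1.706, Silver 19.668, Teal 2.039, Red 0.399, Amber 2.188.
Adams allocation: Blue 2, Silver 18, Teal 2, Red 1, Amber 3.
Silver has quota 19.668 (lower 19, upper 20) but receives 18 — outside the quota interval.

Silver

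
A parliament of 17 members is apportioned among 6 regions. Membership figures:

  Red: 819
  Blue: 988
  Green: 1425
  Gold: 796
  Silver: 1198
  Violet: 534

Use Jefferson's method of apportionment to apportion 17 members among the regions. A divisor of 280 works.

With modified divisor 280: modified quotas Red 2.925, Blue 3.529, Green 5.089, Gold 2.843, Silver 4.279, Violet 1.907.
Rounding down: Red 2, Blue 3, Green 5, Gold 2, Silver 4, Violet 1 (total 17).

Red 2, Blue 3, Green 5, Gold 2, Silver 4, Violet 1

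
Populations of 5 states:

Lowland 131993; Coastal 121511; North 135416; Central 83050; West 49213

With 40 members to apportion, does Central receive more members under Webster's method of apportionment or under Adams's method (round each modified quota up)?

Webster: Lowland 10, Coastal 9, North 11, Central 6, West 4.
Adams: Lowland 10, Coastal 9, North 10, Central 7, West 4.
Central gets 6 under Webster and 7 under Adams.

Adams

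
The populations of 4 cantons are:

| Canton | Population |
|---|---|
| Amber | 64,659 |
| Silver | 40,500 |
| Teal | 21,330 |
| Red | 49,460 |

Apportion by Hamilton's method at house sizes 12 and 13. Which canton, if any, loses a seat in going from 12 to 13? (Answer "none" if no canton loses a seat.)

Teal

At 12 seats: Amber 4, Silver 3, Teal 2, Red 3.
At 13 seats: Amber 5, Silver 3, Teal 1, Red 4.
Teal drops from 2 to 1.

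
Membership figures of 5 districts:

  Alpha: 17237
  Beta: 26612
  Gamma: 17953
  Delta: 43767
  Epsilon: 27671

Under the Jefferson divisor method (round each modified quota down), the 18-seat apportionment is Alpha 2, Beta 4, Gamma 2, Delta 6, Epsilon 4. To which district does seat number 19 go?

Delta

Priority for the next seat is population ÷ (current seats + 1).
Priorities: Alpha 5745.667, Beta 5322.400, Gamma 5984.333, Delta 6252.429, Epsilon 5534.200.
Highest priority: Delta.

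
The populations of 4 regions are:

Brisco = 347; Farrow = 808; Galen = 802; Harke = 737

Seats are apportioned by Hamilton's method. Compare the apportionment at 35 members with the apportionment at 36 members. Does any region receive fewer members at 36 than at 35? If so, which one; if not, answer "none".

Brisco

At 35 seats: Brisco 5, Farrow 10, Galen 10, Harke 10.
At 36 seats: Brisco 4, Farrow 11, Galen 11, Harke 10.
Brisco drops from 5 to 4.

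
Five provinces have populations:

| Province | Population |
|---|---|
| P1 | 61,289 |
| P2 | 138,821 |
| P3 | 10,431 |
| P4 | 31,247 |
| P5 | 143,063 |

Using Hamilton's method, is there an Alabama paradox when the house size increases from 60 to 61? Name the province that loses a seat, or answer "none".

P3

At 60 seats: P1 9, P2 22, P3 2, P4 5, P5 22.
At 61 seats: P1 10, P2 22, P3 1, P4 5, P5 23.
P3 drops from 2 to 1.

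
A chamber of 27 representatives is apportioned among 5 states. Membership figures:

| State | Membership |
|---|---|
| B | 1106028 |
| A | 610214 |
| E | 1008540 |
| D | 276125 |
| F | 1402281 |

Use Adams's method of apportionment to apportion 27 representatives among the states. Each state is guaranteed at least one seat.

B 7, A 4, E 6, D 2, F 8

Standard divisor 4403188/27 ≈ 163081.037; standard quotas: B 6.782, A 3.742, E 6.184, D 1.693, F 8.599.
Rounding up gives 7, 4, 7, 2, 9 = 29 seats, so the divisor must be adjusted.
With modified divisor 179800: modified quotas B 6.151, A 3.394, E 5.609, D 1.536, F 7.799.
Rounding up: B 7, A 4, E 6, D 2, F 8 (total 27).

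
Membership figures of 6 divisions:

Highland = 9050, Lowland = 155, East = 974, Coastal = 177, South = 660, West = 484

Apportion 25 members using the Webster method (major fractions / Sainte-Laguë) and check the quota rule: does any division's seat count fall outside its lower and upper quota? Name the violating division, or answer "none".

Highland

Standard quotas: Highland 19.674, Lowland 0.337, East 2.117, Coastal 0.385, South 1.435, West 1.052.
Webster allocation: Highland 21, Lowland 0, East 2, Coastal 0, South 1, West 1.
Highland has quota 19.674 (lower 19, upper 20) but receives 21 — outside the quota interval.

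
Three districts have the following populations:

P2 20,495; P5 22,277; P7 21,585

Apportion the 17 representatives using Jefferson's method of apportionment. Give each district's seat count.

Standard divisor 64357/17 ≈ 3785.706; standard quotas: P2 5.414, P5 5.885, P7 5.702.
Rounding down gives 5, 5, 5 = 15 seats, so the divisor must be adjusted.
With modified divisor 3500: modified quotas P2 5.856, P5 6.365, P7 6.167.
Rounding down: P2 5, P5 6, P7 6 (total 17).

P2 5; P5 6; P7 6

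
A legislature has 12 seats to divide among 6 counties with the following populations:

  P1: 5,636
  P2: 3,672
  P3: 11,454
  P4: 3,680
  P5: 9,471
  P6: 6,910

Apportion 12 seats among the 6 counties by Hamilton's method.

P1: 2, P2: 1, P3: 3, P4: 1, P5: 3, P6: 2

The standard divisor is 40823/12 ≈ 3401.917.
Standard quotas: P1 1.6567, P2 1.0794, P3 3.3669, P4 1.0817, P5 2.7840, P6 2.0312.
Lower quotas: P1 1, P2 1, P3 3, P4 1, P5 2, P6 2 (sum 10, leaving 2 seats).
Remainders in descending order: P5 0.7840, P1 0.6567, P3 0.3669, P4 0.0817, P2 0.0794, P6 0.0312.
The surplus seats go to P5, P1.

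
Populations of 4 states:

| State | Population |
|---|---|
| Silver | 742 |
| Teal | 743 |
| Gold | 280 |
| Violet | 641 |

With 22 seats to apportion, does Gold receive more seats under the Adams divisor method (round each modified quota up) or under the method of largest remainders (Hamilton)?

Adams: Silver 6, Teal 7, Gold 3, Violet 6.
Hamilton: Silver 7, Teal 7, Gold 2, Violet 6.
Gold gets 3 under Adams and 2 under Hamilton.

Adams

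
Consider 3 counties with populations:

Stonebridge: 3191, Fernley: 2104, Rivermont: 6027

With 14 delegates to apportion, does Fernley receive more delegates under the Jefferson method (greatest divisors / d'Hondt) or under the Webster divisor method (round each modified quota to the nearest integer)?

Jefferson: Stonebridge 4, Fernley 2, Rivermont 8.
Webster: Stonebridge 4, Fernley 3, Rivermont 7.
Fernley gets 2 under Jefferson and 3 under Webster.

Webster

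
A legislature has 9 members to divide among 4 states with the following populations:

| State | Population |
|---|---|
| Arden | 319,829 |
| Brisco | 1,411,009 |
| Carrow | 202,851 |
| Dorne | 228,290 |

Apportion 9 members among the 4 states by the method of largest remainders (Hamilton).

Arden 1; Brisco 6; Carrow 1; Dorne 1

Total 2161979; standard divisor 2161979/9 ≈ 240219.889.
Standard quotas: Arden 1.3314, Brisco 5.8738, Carrow 0.8444, Dorne 0.9503.
Lower quotas: Arden 1, Brisco 5, Carrow 0, Dorne 0 (sum 6, leaving 3 seats).
Remainders in descending order: Dorne 0.9503, Brisco 0.8738, Carrow 0.8444, Arden 0.3314.
The surplus seats go to Dorne, Brisco, Carrow.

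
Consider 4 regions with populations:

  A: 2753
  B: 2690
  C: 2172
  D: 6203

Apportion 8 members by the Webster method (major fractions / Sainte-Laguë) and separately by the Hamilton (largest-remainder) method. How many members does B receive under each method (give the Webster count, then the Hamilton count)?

2 and 1

Webster: A 2, B 2, C 1, D 3.
Hamilton: A 2, B 1, C 1, D 4.
B gets 2 under Webster and 1 under Hamilton.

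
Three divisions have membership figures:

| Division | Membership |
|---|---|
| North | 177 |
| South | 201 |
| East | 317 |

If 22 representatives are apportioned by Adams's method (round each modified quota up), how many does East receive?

Standard divisor 695/22 ≈ 31.591; standard quotas: North 5.603, South 6.363, East 10.035.
Rounding up gives 6, 7, 11 = 24 seats, so the divisor must be adjusted.
With modified divisor 34: modified quotas North 5.206, South 5.912, East 9.324.
Rounding up: North 6, South 6, East 10 (total 22).
East receives 10.

10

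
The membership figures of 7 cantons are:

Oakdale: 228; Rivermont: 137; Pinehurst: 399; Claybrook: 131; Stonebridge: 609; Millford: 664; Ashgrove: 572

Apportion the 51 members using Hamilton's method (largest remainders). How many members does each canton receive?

Total 2740; standard divisor 2740/51 ≈ 53.725.
Standard quotas: Oakdale 4.244, Rivermont 2.550, Pinehurst 7.427, Claybrook 2.438, Stonebridge 11.335, Millford 12.359, Ashgrove 10.647.
Lower quotas: Oakdale 4, Rivermont 2, Pinehurst 7, Claybrook 2, Stonebridge 11, Millford 12, Ashgrove 10 (sum 48, leaving 3 seats).
Remainders in descending order: Ashgrove 0.647, Rivermont 0.550, Claybrook 0.438, Pinehurst 0.427, Millford 0.359, Stonebridge 0.335, Oakdale 0.244.
The surplus seats go to Ashgrove, Rivermont, Claybrook.

Oakdale=4, Rivermont=3, Pinehurst=7, Claybrook=3, Stonebridge=11, Millford=12, Ashgrove=11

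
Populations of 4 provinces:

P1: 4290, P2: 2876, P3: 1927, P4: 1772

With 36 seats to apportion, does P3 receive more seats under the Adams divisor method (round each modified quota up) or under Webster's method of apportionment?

Adams

Adams: P1 14, P2 9, P3 7, P4 6.
Webster: P1 14, P2 10, P3 6, P4 6.
P3 gets 7 under Adams and 6 under Webster.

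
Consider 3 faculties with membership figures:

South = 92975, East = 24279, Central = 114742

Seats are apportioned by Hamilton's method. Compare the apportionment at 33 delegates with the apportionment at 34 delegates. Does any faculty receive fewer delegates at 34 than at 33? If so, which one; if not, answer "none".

East

At 33 seats: South 13, East 4, Central 16.
At 34 seats: South 14, East 3, Central 17.
East drops from 4 to 3.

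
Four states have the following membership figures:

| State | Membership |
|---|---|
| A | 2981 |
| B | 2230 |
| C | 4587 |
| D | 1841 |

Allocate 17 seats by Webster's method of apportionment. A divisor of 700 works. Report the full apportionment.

A 4; B 3; C 7; D 3

With modified divisor 700: modified quotas A 4.259, B 3.186, C 6.553, D 2.630.
Rounding to the nearest integer: A 4, B 3, C 7, D 3 (total 17).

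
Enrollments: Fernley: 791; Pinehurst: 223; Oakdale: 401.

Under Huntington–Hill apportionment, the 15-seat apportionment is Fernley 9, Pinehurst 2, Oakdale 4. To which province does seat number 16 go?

Priority for the next seat is population ÷ (√(s·(s+1))).
Priorities: Fernley 83.379, Pinehurst 91.039, Oakdale 89.666.
Highest priority: Pinehurst.

Pinehurst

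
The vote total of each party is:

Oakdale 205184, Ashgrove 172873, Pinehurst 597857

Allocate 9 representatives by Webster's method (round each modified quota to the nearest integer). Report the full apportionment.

Oakdale=2, Ashgrove=2, Pinehurst=5

Standard divisor 975914/9 ≈ 108434.889; standard quotas: Oakdale 1.892, Ashgrove 1.594, Pinehurst 5.514.
Rounding to the nearest integer gives 2, 2, 6 = 10 seats, so the divisor must be adjusted.
With modified divisor 112000: modified quotas Oakdale 1.832, Ashgrove 1.544, Pinehurst 5.338.
Rounding to the nearest integer: Oakdale 2, Ashgrove 2, Pinehurst 5 (total 9).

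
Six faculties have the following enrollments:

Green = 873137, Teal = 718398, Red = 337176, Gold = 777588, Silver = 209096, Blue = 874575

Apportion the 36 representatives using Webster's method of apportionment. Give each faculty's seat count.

Standard divisor 3789970/36 ≈ 105276.944; standard quotas: Green 8.294, Teal 6.824, Red 3.203, Gold 7.386, Silver 1.986, Blue 8.307.
Rounding to the nearest integer gives 8, 7, 3, 7, 2, 8 = 35 seats, so the divisor must be adjusted.
With modified divisor 103300: modified quotas Green 8.452, Teal 6.954, Red 3.264, Gold 7.527, Silver 2.024, Blue 8.466.
Rounding to the nearest integer: Green 8, Teal 7, Red 3, Gold 8, Silver 2, Blue 8 (total 36).

Green: 8, Teal: 7, Red: 3, Gold: 8, Silver: 2, Blue: 8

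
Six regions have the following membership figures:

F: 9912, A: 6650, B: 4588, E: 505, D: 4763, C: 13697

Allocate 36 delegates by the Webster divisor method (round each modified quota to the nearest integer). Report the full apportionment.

Standard divisor 40115/36 ≈ 1114.306; standard quotas: F 8.895, A 5.968, B 4.117, E 0.453, D 4.274, C 12.292.
Rounding to the nearest integer gives 9, 6, 4, 0, 4, 12 = 35 seats, so the divisor must be adjusted.
With modified divisor 1080: modified quotas F 9.178, A 6.157, B 4.248, E 0.468, D 4.410, C 12.682.
Rounding to the nearest integer: F 9, A 6, B 4, E 0, D 4, C 13 (total 36).

F 9; A 6; B 4; E 0; D 4; C 13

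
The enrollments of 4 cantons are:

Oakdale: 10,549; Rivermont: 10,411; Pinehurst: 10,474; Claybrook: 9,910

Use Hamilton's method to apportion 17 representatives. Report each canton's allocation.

Oakdale=5, Rivermont=4, Pinehurst=4, Claybrook=4

Total 41344; standard divisor 41344/17 = 2432.
Standard quotas: Oakdale 4.3376, Rivermont 4.2808, Pinehurst 4.3067, Claybrook 4.0748.
Lower quotas: Oakdale 4, Rivermont 4, Pinehurst 4, Claybrook 4 (sum 16, leaving 1 seat).
Remainders in descending order: Oakdale 0.3376, Pinehurst 0.3067, Rivermont 0.2808, Claybrook 0.0748.
Largest remainder: Oakdale receives the extra seat.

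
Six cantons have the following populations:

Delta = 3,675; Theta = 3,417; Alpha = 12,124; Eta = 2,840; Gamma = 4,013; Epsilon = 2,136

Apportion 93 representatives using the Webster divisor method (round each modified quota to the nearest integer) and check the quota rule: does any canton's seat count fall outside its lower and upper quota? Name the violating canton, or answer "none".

Standard quotas: Delta 12.118, Theta 11.267, Alpha 39.976, Eta 9.364, Gamma 13.232, Epsilon 7.043.
Webster allocation: Delta 12, Theta 11, Alpha 41, Eta 9, Gamma 13, Epsilon 7.
Alpha has quota 39.976 (lower 39, upper 40) but receives 41 — outside the quota interval.

Alpha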